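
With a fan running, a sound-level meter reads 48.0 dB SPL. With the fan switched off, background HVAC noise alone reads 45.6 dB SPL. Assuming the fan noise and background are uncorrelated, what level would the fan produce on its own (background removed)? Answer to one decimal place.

44.3 dB SPL

Subtract intensities: L_src = 10·log₁₀(10^(L_total/10) − 10^(L_bg/10)).
L_src = 10·log₁₀(10^(48.0/10) − 10^(45.6/10)) = 10·log₁₀(26790) = 44.3 dB SPL.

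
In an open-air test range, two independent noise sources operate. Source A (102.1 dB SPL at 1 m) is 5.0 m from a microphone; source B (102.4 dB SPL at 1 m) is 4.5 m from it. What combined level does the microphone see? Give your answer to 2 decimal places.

91.78 dB SPL

At the listener: L_A = 102.1 − 20·log₁₀(5.0) = 88.121 dB; L_B = 102.4 − 20·log₁₀(4.5) = 89.336 dB.
Combined: 10·log₁₀(10^(88.121/10)+10^(89.336/10)) = 91.78 dB SPL.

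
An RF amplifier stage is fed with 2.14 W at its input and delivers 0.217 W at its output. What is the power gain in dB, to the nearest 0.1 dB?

-9.9 dB

For a power ratio, dB = 10·log₁₀(P₂/P₁).
10·log₁₀(0.217/2.14) = 10·log₁₀(0.1014) = -9.9 dB.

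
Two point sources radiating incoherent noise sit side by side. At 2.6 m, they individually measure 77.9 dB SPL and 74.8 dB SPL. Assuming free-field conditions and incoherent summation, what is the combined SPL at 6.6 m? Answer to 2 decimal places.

71.54 dB SPL

Combined at 2.6 m: 10·log₁₀(10^(77.9/10)+10^(74.8/10)) = 79.631 dB SPL.
Then apply −20·log₁₀(6.6/2.6) = -8.091 dB → 71.54 dB SPL.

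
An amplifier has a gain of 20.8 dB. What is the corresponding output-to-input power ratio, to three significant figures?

Power ratio = 10^(dB/10).
10^(20.8/10) = 10^(2.080) = 120.

120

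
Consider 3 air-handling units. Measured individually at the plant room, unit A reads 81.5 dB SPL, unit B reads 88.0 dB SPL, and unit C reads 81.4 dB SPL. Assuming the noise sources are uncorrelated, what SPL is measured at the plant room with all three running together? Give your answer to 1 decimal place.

Uncorrelated sources add in intensity (power), not in dB.
L_total = 10·log₁₀(10^(81.5/10) + 10^(88.0/10) + 10^(81.4/10)) = 10·log₁₀(910200000) = 89.6 dB SPL.

89.6 dB SPL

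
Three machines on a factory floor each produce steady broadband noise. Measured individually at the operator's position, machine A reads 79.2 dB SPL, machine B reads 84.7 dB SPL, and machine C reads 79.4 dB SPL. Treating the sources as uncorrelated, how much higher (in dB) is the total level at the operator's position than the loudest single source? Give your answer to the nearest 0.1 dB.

2.0 dB

Incoherent sources sum as intensities:
L_total = 10·log₁₀(10^(79.2/10) + 10^(84.7/10) + 10^(79.4/10)) = 86.68 dB SPL.
Excess over the loudest (84.7 dB): 86.68 − 84.7 = 2.0 dB.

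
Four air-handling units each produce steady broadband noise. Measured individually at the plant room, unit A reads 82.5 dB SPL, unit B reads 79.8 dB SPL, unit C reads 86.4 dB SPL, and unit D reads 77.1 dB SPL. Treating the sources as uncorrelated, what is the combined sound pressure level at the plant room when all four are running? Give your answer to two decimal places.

88.81 dB SPL

Incoherent sources sum as intensities:
L_total = 10·log₁₀(10^(82.5/10) + 10^(79.8/10) + 10^(86.4/10) + 10^(77.1/10)) = 10·log₁₀(761100000) = 88.81 dB SPL.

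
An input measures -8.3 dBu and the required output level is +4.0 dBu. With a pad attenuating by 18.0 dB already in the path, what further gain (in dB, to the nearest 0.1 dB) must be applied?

30.3 dB

The required make-up gain is the shortfall in the dB sum.
G = +4.0 − (-8.3) + 18.0 = 30.3 dB.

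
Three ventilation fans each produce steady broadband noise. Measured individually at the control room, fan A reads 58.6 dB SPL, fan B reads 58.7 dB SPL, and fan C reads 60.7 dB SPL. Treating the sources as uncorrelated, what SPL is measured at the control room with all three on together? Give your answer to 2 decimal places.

64.22 dB SPL

Add the sources as powers (linear), then convert back to dB:
L_total = 10·log₁₀(10^(58.6/10) + 10^(58.7/10) + 10^(60.7/10)) = 10·log₁₀(2641000) = 64.22 dB SPL.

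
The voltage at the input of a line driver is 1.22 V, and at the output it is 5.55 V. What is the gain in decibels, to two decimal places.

13.16 dB

Voltage ratio → dB uses the 20·log₁₀ form:
20·log₁₀(5.55/1.22) = 20·log₁₀(4.549) = 13.16 dB.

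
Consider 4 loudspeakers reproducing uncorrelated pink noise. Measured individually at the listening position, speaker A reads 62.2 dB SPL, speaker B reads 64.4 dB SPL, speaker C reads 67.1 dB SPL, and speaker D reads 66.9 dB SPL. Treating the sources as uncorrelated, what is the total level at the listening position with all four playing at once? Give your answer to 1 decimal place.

Add the sources as powers (linear), then convert back to dB:
L_total = 10·log₁₀(10^(62.2/10) + 10^(64.4/10) + 10^(67.1/10) + 10^(66.9/10)) = 10·log₁₀(14440000) = 71.6 dB SPL.

71.6 dB SPL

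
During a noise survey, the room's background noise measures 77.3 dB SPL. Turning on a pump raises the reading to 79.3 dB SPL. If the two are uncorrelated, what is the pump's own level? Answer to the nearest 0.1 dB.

75.0 dB SPL

Remove the background by subtracting linear intensities:
L_src = 10·log₁₀(10^(79.3/10) − 10^(77.3/10)) = 10·log₁₀(31410000) = 75.0 dB SPL.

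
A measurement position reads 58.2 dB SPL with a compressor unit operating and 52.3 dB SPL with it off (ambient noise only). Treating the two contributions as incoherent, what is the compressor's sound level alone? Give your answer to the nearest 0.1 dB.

Subtract intensities: L_src = 10·log₁₀(10^(L_total/10) − 10^(L_bg/10)).
L_src = 10·log₁₀(10^(58.2/10) − 10^(52.3/10)) = 10·log₁₀(490900) = 56.9 dB SPL.

56.9 dB SPL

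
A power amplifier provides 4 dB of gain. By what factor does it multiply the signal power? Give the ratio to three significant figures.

2.51

Power ratio = 10^(dB/10).
10^(4/10) = 10^(0.4000) = 2.51.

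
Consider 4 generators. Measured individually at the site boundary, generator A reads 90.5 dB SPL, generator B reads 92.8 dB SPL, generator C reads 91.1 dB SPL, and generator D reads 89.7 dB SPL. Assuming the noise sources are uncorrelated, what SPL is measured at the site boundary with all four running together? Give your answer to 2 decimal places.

97.20 dB SPL

Incoherent sources sum as intensities:
L_total = 10·log₁₀(10^(90.5/10) + 10^(92.8/10) + 10^(91.1/10) + 10^(89.7/10)) = 10·log₁₀(5249000000) = 97.20 dB SPL.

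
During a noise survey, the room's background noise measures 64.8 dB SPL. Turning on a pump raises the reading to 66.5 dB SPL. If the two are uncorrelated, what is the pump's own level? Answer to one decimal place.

Background correction is a power subtraction:
L_src = 10·log₁₀(10^(66.5/10) − 10^(64.8/10)) = 10·log₁₀(1447000) = 61.6 dB SPL.

61.6 dB SPL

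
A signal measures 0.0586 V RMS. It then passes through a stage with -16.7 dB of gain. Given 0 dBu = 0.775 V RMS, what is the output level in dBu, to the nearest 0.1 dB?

Input level: 20·log₁₀(0.0586/0.775) = -22.43 dBu.
Output: -22.43 − 16.7 = -39.1 dBu.

-39.1 dBu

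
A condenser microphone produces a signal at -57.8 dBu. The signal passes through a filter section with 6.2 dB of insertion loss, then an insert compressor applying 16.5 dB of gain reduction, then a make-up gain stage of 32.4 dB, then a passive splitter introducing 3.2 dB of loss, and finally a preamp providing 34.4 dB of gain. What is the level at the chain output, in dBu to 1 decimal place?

-16.9 dBu

Cascaded gains and losses add directly in dB.
-57.8 − 6.2 − 16.5 + 32.4 − 3.2 + 34.4 = -16.9 dBu.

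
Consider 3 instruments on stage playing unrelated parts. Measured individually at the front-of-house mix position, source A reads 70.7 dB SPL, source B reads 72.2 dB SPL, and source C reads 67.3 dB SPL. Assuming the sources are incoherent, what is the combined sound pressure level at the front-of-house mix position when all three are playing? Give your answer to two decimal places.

Uncorrelated sources add in intensity (power), not in dB.
L_total = 10·log₁₀(10^(70.7/10) + 10^(72.2/10) + 10^(67.3/10)) = 10·log₁₀(33720000) = 75.28 dB SPL.

75.28 dB SPL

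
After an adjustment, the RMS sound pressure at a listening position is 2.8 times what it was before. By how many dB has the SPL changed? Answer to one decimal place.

SPL change from a pressure ratio uses the 20·log₁₀ form:
20·log₁₀(2.8) = 8.9 dB.

8.9 dB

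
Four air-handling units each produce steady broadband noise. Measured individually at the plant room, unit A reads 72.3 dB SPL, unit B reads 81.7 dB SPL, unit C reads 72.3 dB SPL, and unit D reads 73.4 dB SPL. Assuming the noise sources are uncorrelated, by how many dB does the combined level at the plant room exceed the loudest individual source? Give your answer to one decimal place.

Incoherent sources sum as intensities:
L_total = 10·log₁₀(10^(72.3/10) + 10^(81.7/10) + 10^(72.3/10) + 10^(73.4/10)) = 83.09 dB SPL.
Excess over the loudest (81.7 dB): 83.09 − 81.7 = 1.4 dB.

1.4 dB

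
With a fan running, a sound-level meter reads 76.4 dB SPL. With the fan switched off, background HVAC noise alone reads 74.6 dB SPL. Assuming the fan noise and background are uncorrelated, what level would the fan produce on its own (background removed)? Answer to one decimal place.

71.7 dB SPL

Subtract intensities: L_src = 10·log₁₀(10^(L_total/10) − 10^(L_bg/10)).
L_src = 10·log₁₀(10^(76.4/10) − 10^(74.6/10)) = 10·log₁₀(14810000) = 71.7 dB SPL.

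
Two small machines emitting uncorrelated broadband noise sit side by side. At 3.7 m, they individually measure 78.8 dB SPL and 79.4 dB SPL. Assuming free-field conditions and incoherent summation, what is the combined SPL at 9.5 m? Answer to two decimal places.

Combined at 3.7 m: 10·log₁₀(10^(78.8/10)+10^(79.4/10)) = 82.121 dB SPL.
Then apply −20·log₁₀(9.5/3.7) = -8.190 dB → 73.93 dB SPL.

73.93 dB SPL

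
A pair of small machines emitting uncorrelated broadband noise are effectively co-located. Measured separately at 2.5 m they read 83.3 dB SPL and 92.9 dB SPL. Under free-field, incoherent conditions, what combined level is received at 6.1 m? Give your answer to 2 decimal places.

Combined at 2.5 m: 10·log₁₀(10^(83.3/10)+10^(92.9/10)) = 93.352 dB SPL.
Then apply −20·log₁₀(6.1/2.5) = -7.748 dB → 85.60 dB SPL.

85.60 dB SPL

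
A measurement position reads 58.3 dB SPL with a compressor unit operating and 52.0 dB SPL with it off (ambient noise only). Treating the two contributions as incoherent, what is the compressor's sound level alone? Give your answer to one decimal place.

Subtract intensities: L_src = 10·log₁₀(10^(L_total/10) − 10^(L_bg/10)).
L_src = 10·log₁₀(10^(58.3/10) − 10^(52.0/10)) = 10·log₁₀(517600) = 57.1 dB SPL.

57.1 dB SPL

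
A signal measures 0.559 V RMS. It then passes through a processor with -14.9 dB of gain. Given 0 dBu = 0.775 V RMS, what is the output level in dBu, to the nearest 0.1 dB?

Input level: 20·log₁₀(0.559/0.775) = -2.84 dBu.
Output: -2.84 − 14.9 = -17.7 dBu.

-17.7 dBu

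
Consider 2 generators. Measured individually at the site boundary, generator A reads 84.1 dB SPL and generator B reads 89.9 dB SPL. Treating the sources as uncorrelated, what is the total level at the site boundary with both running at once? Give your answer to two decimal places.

Add the sources as powers (linear), then convert back to dB:
L_total = 10·log₁₀(10^(84.1/10) + 10^(89.9/10)) = 10·log₁₀(1234000000) = 90.91 dB SPL.

90.91 dB SPL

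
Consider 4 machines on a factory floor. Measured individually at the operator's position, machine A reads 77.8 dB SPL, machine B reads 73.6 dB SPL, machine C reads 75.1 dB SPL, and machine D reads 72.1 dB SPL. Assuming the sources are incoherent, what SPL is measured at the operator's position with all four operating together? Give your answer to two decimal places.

81.20 dB SPL

Incoherent sources sum as intensities:
L_total = 10·log₁₀(10^(77.8/10) + 10^(73.6/10) + 10^(75.1/10) + 10^(72.1/10)) = 10·log₁₀(131700000) = 81.20 dB SPL.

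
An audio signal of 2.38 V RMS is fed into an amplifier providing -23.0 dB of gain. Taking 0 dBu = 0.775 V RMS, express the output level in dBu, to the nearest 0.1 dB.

Input level: 20·log₁₀(2.38/0.775) = 9.75 dBu.
Output: 9.75 − 23.0 = -13.3 dBu.

-13.3 dBu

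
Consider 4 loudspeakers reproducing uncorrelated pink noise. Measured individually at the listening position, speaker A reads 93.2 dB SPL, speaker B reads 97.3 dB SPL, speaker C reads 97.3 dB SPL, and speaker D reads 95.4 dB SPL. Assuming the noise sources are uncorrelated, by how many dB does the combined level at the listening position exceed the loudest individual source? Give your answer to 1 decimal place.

Add the sources as powers (linear), then convert back to dB:
L_total = 10·log₁₀(10^(93.2/10) + 10^(97.3/10) + 10^(97.3/10) + 10^(95.4/10)) = 102.12 dB SPL.
Excess over the loudest (97.3 dB): 102.12 − 97.3 = 4.8 dB.

4.8 dB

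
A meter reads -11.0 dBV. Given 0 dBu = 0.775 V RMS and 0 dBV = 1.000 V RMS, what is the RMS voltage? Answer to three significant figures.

0.282 V

V = 1.000 V × 10^(-11.0/20).
= 1.000 × 0.2818 = 0.282 V.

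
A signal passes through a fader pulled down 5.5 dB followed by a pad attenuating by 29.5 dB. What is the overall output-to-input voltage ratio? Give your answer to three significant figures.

Net gain = (−5.5) + (−29.5) = -35.0 dB.
Voltage ratio = 10^(-35.0/20) = 0.0178.

0.0178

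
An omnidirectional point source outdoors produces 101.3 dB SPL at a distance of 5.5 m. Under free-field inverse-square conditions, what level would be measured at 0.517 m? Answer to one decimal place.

For a point source in a free field, ΔL = −20·log₁₀(d₂/d₁).
ΔL = −20·log₁₀(0.517/5.5) = 20.54 dB, so L₂ = 101.3 + (20.54) = 121.8 dB SPL.

121.8 dB SPL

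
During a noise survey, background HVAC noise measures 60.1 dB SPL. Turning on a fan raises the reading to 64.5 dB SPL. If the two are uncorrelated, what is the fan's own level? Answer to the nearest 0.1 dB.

62.5 dB SPL

Subtract intensities: L_src = 10·log₁₀(10^(L_total/10) − 10^(L_bg/10)).
L_src = 10·log₁₀(10^(64.5/10) − 10^(60.1/10)) = 10·log₁₀(1795000) = 62.5 dB SPL.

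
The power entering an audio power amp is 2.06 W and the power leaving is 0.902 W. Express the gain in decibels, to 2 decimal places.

-3.59 dB

Power is a power quantity, so gain = 10·log₁₀(P_out/P_in).
10·log₁₀(0.902/2.06) = 10·log₁₀(0.4379) = -3.59 dB.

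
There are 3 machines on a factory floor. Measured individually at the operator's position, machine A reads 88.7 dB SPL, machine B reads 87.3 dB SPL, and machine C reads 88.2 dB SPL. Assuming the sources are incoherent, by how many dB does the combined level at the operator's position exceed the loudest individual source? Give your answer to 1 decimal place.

4.2 dB

Add the sources as powers (linear), then convert back to dB:
L_total = 10·log₁₀(10^(88.7/10) + 10^(87.3/10) + 10^(88.2/10)) = 92.88 dB SPL.
Excess over the loudest (88.7 dB): 92.88 − 88.7 = 4.2 dB.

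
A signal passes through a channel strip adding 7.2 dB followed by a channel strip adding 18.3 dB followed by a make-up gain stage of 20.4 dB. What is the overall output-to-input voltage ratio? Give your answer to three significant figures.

Net gain = 7.2 + 18.3 + 20.4 = 45.9 dB.
Voltage ratio = 10^(45.9/20) = 197.

197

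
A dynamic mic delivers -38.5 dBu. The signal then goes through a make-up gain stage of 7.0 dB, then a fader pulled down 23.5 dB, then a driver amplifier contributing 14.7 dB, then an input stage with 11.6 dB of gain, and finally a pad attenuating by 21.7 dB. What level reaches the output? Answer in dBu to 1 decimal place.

In dB, series stages simply add:
-38.5 + 7.0 − 23.5 + 14.7 + 11.6 − 21.7 = -50.4 dBu.

-50.4 dBu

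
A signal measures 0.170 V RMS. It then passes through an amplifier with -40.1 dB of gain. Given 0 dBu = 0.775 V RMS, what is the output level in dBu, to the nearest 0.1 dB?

-53.3 dBu

Input level: 20·log₁₀(0.170/0.775) = -13.18 dBu.
Output: -13.18 − 40.1 = -53.3 dBu.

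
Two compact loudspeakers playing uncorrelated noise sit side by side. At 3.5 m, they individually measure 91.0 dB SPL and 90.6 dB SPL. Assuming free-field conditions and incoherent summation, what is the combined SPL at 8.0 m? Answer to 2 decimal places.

Combined at 3.5 m: 10·log₁₀(10^(91.0/10)+10^(90.6/10)) = 93.815 dB SPL.
Then apply −20·log₁₀(8.0/3.5) = -7.180 dB → 86.63 dB SPL.

86.63 dB SPL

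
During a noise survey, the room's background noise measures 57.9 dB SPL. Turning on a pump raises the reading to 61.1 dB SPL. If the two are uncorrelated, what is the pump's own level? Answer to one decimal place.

58.3 dB SPL

Background correction is a power subtraction:
L_src = 10·log₁₀(10^(61.1/10) − 10^(57.9/10)) = 10·log₁₀(671700) = 58.3 dB SPL.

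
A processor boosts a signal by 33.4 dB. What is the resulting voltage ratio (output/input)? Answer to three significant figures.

Voltage ratio = 10^(dB/20).
10^(33.4/20) = 10^(1.670) = 46.8.

46.8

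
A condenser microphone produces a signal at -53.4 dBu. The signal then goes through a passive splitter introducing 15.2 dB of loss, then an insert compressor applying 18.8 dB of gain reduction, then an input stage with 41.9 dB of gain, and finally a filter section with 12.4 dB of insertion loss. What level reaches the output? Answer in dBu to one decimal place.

-57.9 dBu

In dB, series stages simply add:
-53.4 − 15.2 − 18.8 + 41.9 − 12.4 = -57.9 dBu.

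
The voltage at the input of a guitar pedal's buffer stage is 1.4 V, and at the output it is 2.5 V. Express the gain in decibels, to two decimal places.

Voltage ratio → dB uses the 20·log₁₀ form:
20·log₁₀(2.5/1.4) = 20·log₁₀(1.786) = 5.04 dB.

5.04 dB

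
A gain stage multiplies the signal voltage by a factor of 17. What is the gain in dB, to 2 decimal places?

For a voltage ratio, dB = 20·log₁₀(V₂/V₁).
20·log₁₀(17) = 24.61 dB.

24.61 dB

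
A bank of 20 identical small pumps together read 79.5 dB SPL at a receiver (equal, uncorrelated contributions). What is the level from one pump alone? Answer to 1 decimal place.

66.5 dB SPL

20 equal incoherent sources add 10·log₁₀(20) = 13.01 dB over one source.
L_one = 79.5 − 13.01 = 66.5 dB SPL.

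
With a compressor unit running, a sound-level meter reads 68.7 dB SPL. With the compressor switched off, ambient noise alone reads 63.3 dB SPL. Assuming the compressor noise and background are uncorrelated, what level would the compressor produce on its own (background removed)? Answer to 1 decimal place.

67.2 dB SPL

Background correction is a power subtraction:
L_src = 10·log₁₀(10^(68.7/10) − 10^(63.3/10)) = 10·log₁₀(5275000) = 67.2 dB SPL.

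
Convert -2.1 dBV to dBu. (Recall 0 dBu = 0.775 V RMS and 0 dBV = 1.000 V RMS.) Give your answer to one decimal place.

+0.1 dBu

The offset between the scales is 20·log₁₀(0.775/1.000) = −2.214 dB.
So dBu = -2.1 + 2.214 = +0.1 dBu.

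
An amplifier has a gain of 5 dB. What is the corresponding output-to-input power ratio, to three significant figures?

3.16

Power ratio = 10^(dB/10).
10^(5/10) = 10^(0.5000) = 3.16.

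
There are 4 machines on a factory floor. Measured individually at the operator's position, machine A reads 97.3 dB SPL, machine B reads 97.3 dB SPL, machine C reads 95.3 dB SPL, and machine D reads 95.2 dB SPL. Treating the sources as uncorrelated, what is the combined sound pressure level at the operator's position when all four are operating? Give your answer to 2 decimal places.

102.42 dB SPL

Incoherent sources sum as intensities:
L_total = 10·log₁₀(10^(97.3/10) + 10^(97.3/10) + 10^(95.3/10) + 10^(95.2/10)) = 10·log₁₀(17440000000) = 102.42 dB SPL.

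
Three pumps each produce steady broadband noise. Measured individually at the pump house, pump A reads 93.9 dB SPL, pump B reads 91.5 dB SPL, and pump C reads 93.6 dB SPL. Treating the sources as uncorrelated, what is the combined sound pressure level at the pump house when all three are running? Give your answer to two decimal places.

Add the sources as powers (linear), then convert back to dB:
L_total = 10·log₁₀(10^(93.9/10) + 10^(91.5/10) + 10^(93.6/10)) = 10·log₁₀(6158000000) = 97.89 dB SPL.

97.89 dB SPL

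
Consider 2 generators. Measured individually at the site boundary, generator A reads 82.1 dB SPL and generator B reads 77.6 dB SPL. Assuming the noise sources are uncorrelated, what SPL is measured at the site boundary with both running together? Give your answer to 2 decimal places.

83.42 dB SPL

Uncorrelated sources add in intensity (power), not in dB.
L_total = 10·log₁₀(10^(82.1/10) + 10^(77.6/10)) = 10·log₁₀(219700000) = 83.42 dB SPL.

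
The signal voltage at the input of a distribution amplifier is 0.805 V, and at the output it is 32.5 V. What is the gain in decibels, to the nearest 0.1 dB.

32.1 dB

Voltage is an amplitude quantity, so gain = 20·log₁₀(V_out/V_in).
20·log₁₀(32.5/0.805) = 20·log₁₀(40.37) = 32.1 dB.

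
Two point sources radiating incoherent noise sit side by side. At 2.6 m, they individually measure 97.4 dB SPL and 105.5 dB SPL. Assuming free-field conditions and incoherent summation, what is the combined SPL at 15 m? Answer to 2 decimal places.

Combined at 2.6 m: 10·log₁₀(10^(97.4/10)+10^(105.5/10)) = 106.125 dB SPL.
Then apply −20·log₁₀(15/2.6) = -15.222 dB → 90.90 dB SPL.

90.90 dB SPL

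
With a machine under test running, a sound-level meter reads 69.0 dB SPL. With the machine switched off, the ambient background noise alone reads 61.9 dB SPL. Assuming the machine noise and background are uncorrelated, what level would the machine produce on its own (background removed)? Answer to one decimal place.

68.1 dB SPL

Remove the background by subtracting linear intensities:
L_src = 10·log₁₀(10^(69.0/10) − 10^(61.9/10)) = 10·log₁₀(6394000) = 68.1 dB SPL.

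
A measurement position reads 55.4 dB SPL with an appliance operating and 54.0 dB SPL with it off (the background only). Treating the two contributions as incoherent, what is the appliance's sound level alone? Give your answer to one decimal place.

Remove the background by subtracting linear intensities:
L_src = 10·log₁₀(10^(55.4/10) − 10^(54.0/10)) = 10·log₁₀(95550) = 49.8 dB SPL.

49.8 dB SPL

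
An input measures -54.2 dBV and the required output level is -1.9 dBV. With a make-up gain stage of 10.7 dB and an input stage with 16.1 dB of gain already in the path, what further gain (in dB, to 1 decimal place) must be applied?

The required make-up gain is the shortfall in the dB sum.
G = -1.9 − (-54.2) − 10.7 − 16.1 = 25.5 dB.

25.5 dB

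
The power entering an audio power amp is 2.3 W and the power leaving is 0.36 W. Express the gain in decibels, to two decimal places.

Power is a power quantity, so gain = 10·log₁₀(P_out/P_in).
10·log₁₀(0.36/2.3) = 10·log₁₀(0.1565) = -8.05 dB.

-8.05 dB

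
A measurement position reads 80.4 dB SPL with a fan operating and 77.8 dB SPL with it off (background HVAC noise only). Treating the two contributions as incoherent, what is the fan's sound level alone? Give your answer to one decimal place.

76.9 dB SPL

Background correction is a power subtraction:
L_src = 10·log₁₀(10^(80.4/10) − 10^(77.8/10)) = 10·log₁₀(49390000) = 76.9 dB SPL.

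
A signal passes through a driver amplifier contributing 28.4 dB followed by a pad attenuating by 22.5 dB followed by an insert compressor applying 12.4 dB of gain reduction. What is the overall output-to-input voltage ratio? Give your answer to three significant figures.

Net gain = 28.4 + (−22.5) + (−12.4) = -6.5 dB.
Voltage ratio = 10^(-6.5/20) = 0.473.

0.473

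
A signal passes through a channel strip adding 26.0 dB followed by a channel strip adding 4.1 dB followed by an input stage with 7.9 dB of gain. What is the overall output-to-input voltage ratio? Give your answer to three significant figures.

79.4

Net gain = 26.0 + 4.1 + 7.9 = 38.0 dB.
Voltage ratio = 10^(38.0/20) = 79.4.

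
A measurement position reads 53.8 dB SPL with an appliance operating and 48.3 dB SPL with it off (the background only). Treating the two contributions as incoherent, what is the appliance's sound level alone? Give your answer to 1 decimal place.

52.4 dB SPL

Subtract intensities: L_src = 10·log₁₀(10^(L_total/10) − 10^(L_bg/10)).
L_src = 10·log₁₀(10^(53.8/10) − 10^(48.3/10)) = 10·log₁₀(172300) = 52.4 dB SPL.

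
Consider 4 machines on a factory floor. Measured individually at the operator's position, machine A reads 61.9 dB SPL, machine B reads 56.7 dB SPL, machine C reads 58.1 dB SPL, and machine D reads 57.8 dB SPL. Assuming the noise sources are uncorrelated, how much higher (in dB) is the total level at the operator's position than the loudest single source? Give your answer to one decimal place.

Uncorrelated sources add in intensity (power), not in dB.
L_total = 10·log₁₀(10^(61.9/10) + 10^(56.7/10) + 10^(58.1/10) + 10^(57.8/10)) = 65.14 dB SPL.
Excess over the loudest (61.9 dB): 65.14 − 61.9 = 3.2 dB.

3.2 dB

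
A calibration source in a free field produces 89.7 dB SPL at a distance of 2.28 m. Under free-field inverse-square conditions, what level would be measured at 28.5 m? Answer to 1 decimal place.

67.8 dB SPL

Free-field point source: level drops by 20·log₁₀ of the distance ratio.
ΔL = −20·log₁₀(28.5/2.28) = -21.94 dB, so L₂ = 89.7 + (-21.94) = 67.8 dB SPL.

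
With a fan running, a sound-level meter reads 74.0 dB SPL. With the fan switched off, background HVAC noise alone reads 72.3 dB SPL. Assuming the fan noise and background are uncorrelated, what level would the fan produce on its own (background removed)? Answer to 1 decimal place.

Subtract intensities: L_src = 10·log₁₀(10^(L_total/10) − 10^(L_bg/10)).
L_src = 10·log₁₀(10^(74.0/10) − 10^(72.3/10)) = 10·log₁₀(8136000) = 69.1 dB SPL.

69.1 dB SPL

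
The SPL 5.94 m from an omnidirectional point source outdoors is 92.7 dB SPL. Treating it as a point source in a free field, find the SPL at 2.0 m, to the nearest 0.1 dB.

Inverse-square spreading gives ΔL = −20·log₁₀(d₂/d₁).
ΔL = −20·log₁₀(2.0/5.94) = 9.46 dB, so L₂ = 92.7 + (9.46) = 102.2 dB SPL.

102.2 dB SPL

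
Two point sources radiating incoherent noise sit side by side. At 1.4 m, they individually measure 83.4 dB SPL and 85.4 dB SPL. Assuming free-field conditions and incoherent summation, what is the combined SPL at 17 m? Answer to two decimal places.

Combined at 1.4 m: 10·log₁₀(10^(83.4/10)+10^(85.4/10)) = 87.524 dB SPL.
Then apply −20·log₁₀(17/1.4) = -21.686 dB → 65.84 dB SPL.

65.84 dB SPL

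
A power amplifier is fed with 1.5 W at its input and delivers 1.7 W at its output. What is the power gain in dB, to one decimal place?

0.5 dB

For a power ratio, dB = 10·log₁₀(P₂/P₁).
10·log₁₀(1.7/1.5) = 10·log₁₀(1.133) = 0.5 dB.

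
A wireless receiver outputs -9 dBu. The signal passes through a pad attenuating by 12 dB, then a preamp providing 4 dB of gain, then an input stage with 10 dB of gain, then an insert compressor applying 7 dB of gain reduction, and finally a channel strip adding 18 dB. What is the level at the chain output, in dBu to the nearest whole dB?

+4 dBu

In dB, series stages simply add:
-9 − 12 + 4 + 10 − 7 + 18 = +4 dBu.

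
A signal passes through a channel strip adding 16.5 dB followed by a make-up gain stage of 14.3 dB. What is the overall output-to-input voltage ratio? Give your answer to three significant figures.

Net gain = 16.5 + 14.3 = 30.8 dB.
Voltage ratio = 10^(30.8/20) = 34.7.

34.7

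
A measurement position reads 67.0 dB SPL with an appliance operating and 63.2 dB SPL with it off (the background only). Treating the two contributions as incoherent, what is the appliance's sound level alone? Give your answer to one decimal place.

64.7 dB SPL

Remove the background by subtracting linear intensities:
L_src = 10·log₁₀(10^(67.0/10) − 10^(63.2/10)) = 10·log₁₀(2923000) = 64.7 dB SPL.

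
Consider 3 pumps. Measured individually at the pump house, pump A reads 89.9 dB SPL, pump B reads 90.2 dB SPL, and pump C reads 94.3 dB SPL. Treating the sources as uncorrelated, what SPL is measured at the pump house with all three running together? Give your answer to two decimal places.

96.74 dB SPL

Incoherent sources sum as intensities:
L_total = 10·log₁₀(10^(89.9/10) + 10^(90.2/10) + 10^(94.3/10)) = 10·log₁₀(4716000000) = 96.74 dB SPL.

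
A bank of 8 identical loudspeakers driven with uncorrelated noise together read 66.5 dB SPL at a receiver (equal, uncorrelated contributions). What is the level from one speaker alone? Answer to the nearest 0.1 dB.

57.5 dB SPL

8 equal incoherent sources add 10·log₁₀(8) = 9.03 dB over one source.
L_one = 66.5 − 9.03 = 57.5 dB SPL.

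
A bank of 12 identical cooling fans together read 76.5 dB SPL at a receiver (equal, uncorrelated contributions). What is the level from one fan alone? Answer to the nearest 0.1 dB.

12 equal incoherent sources add 10·log₁₀(12) = 10.79 dB over one source.
L_one = 76.5 − 10.79 = 65.7 dB SPL.

65.7 dB SPL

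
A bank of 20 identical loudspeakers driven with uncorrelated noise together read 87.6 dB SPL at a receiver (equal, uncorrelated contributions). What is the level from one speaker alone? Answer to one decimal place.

20 equal incoherent sources add 10·log₁₀(20) = 13.01 dB over one source.
L_one = 87.6 − 13.01 = 74.6 dB SPL.

74.6 dB SPL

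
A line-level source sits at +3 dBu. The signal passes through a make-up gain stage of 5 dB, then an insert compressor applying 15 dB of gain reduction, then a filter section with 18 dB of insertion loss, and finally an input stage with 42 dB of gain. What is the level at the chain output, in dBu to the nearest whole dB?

+17 dBu

In dB, series stages simply add:
+3 + 5 − 15 − 18 + 42 = +17 dBu.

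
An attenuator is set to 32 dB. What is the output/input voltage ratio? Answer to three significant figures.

Voltage ratio = 10^(dB/20).
10^(-32/20) = 10^(-1.600) = 0.0251.

0.0251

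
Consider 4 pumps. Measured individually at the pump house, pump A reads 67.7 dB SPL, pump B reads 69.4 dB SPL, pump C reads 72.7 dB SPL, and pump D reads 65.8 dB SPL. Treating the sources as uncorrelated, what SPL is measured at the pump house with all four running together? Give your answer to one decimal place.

Incoherent sources sum as intensities:
L_total = 10·log₁₀(10^(67.7/10) + 10^(69.4/10) + 10^(72.7/10) + 10^(65.8/10)) = 10·log₁₀(37020000) = 75.7 dB SPL.

75.7 dB SPL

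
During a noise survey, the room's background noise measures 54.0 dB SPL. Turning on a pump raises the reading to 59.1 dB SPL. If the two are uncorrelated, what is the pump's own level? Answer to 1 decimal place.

Remove the background by subtracting linear intensities:
L_src = 10·log₁₀(10^(59.1/10) − 10^(54.0/10)) = 10·log₁₀(561600) = 57.5 dB SPL.

57.5 dB SPL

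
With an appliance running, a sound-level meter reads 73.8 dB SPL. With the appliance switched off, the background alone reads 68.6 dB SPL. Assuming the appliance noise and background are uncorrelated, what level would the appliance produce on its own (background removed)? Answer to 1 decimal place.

Remove the background by subtracting linear intensities:
L_src = 10·log₁₀(10^(73.8/10) − 10^(68.6/10)) = 10·log₁₀(16740000) = 72.2 dB SPL.

72.2 dB SPL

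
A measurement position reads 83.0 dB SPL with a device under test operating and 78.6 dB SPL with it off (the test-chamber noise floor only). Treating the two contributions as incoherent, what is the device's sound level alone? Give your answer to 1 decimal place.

81.0 dB SPL

Background correction is a power subtraction:
L_src = 10·log₁₀(10^(83.0/10) − 10^(78.6/10)) = 10·log₁₀(127100000) = 81.0 dB SPL.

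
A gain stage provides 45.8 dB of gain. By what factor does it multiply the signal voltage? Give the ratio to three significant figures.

195

Voltage ratio = 10^(dB/20).
10^(45.8/20) = 10^(2.290) = 195.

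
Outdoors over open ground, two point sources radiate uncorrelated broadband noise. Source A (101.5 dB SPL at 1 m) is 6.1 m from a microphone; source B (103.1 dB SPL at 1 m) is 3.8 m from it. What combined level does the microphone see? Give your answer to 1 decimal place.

At the listener: L_A = 101.5 − 20·log₁₀(6.1) = 85.79 dB; L_B = 103.1 − 20·log₁₀(3.8) = 91.50 dB.
Combined: 10·log₁₀(10^(85.79/10)+10^(91.50/10)) = 92.5 dB SPL.

92.5 dB SPL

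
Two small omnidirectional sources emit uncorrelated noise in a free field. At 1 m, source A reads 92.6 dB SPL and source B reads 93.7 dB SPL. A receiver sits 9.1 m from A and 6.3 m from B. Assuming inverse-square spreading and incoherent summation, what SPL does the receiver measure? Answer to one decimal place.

79.1 dB SPL

At the listener: L_A = 92.6 − 20·log₁₀(9.1) = 73.42 dB; L_B = 93.7 − 20·log₁₀(6.3) = 77.71 dB.
Combined: 10·log₁₀(10^(73.42/10)+10^(77.71/10)) = 79.1 dB SPL.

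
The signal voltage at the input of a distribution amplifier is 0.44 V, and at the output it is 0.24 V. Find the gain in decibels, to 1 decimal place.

For a voltage ratio, dB = 20·log₁₀(V₂/V₁).
20·log₁₀(0.24/0.44) = 20·log₁₀(0.5455) = -5.3 dB.

-5.3 dB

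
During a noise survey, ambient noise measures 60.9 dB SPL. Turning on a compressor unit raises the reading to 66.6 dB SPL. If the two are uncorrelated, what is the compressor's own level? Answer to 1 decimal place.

65.2 dB SPL

Background correction is a power subtraction:
L_src = 10·log₁₀(10^(66.6/10) − 10^(60.9/10)) = 10·log₁₀(3341000) = 65.2 dB SPL.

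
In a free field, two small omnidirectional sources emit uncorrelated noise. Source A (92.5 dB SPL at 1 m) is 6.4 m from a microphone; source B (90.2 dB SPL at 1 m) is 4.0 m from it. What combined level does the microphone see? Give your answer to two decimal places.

80.37 dB SPL

At the listener: L_A = 92.5 − 20·log₁₀(6.4) = 76.376 dB; L_B = 90.2 − 20·log₁₀(4.0) = 78.159 dB.
Combined: 10·log₁₀(10^(76.376/10)+10^(78.159/10)) = 80.37 dB SPL.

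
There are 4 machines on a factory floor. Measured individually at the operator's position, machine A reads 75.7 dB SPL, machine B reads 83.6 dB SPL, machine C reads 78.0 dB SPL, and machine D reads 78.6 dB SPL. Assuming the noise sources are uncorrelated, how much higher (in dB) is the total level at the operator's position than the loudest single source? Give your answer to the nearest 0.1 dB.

2.4 dB

Uncorrelated sources add in intensity (power), not in dB.
L_total = 10·log₁₀(10^(75.7/10) + 10^(83.6/10) + 10^(78.0/10) + 10^(78.6/10)) = 86.04 dB SPL.
Excess over the loudest (83.6 dB): 86.04 − 83.6 = 2.4 dB.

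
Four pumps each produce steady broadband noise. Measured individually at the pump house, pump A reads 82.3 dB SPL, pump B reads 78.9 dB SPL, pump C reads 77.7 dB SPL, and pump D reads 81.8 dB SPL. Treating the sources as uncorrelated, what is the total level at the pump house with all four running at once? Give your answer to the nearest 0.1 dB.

Incoherent sources sum as intensities:
L_total = 10·log₁₀(10^(82.3/10) + 10^(78.9/10) + 10^(77.7/10) + 10^(81.8/10)) = 10·log₁₀(457700000) = 86.6 dB SPL.

86.6 dB SPL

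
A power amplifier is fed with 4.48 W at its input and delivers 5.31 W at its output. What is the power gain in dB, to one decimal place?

0.7 dB

For a power ratio, dB = 10·log₁₀(P₂/P₁).
10·log₁₀(5.31/4.48) = 10·log₁₀(1.185) = 0.7 dB.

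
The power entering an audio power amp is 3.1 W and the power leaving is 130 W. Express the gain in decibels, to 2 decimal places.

For a power ratio, dB = 10·log₁₀(P₂/P₁).
10·log₁₀(130/3.1) = 10·log₁₀(41.94) = 16.23 dB.

16.23 dB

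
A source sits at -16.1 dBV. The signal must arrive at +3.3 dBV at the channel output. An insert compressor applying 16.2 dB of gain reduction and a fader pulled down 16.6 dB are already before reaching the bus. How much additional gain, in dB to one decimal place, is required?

52.2 dB

The required make-up gain is the shortfall in the dB sum.
G = +3.3 − (-16.1) + 16.2 + 16.6 = 52.2 dB.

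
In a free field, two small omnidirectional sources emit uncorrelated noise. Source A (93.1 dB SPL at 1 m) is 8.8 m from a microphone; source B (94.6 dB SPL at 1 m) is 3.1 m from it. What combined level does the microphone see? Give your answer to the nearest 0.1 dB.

At the listener: L_A = 93.1 − 20·log₁₀(8.8) = 74.21 dB; L_B = 94.6 − 20·log₁₀(3.1) = 84.77 dB.
Combined: 10·log₁₀(10^(74.21/10)+10^(84.77/10)) = 85.1 dB SPL.

85.1 dB SPL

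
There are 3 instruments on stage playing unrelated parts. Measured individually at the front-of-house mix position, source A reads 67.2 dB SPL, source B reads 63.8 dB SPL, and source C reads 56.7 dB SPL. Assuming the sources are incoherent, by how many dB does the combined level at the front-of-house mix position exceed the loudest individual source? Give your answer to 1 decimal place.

Add the sources as powers (linear), then convert back to dB:
L_total = 10·log₁₀(10^(67.2/10) + 10^(63.8/10) + 10^(56.7/10)) = 69.09 dB SPL.
Excess over the loudest (67.2 dB): 69.09 − 67.2 = 1.9 dB.

1.9 dB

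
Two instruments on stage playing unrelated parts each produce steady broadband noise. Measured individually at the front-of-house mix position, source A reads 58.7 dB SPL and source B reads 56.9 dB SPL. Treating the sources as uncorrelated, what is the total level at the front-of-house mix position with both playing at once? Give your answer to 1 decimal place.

Incoherent sources sum as intensities:
L_total = 10·log₁₀(10^(58.7/10) + 10^(56.9/10)) = 10·log₁₀(1231000) = 60.9 dB SPL.

60.9 dB SPL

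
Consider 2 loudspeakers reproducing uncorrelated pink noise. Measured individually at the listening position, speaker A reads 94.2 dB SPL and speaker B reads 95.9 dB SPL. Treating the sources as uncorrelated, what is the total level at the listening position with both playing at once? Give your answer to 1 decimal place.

98.1 dB SPL

Uncorrelated sources add in intensity (power), not in dB.
L_total = 10·log₁₀(10^(94.2/10) + 10^(95.9/10)) = 10·log₁₀(6521000000) = 98.1 dB SPL.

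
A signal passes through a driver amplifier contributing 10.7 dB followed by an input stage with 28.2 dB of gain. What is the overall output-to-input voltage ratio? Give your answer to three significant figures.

88.1

Net gain = 10.7 + 28.2 = 38.9 dB.
Voltage ratio = 10^(38.9/20) = 88.1.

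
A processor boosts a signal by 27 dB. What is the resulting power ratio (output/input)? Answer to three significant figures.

501

Power ratio = 10^(dB/10).
10^(27/10) = 10^(2.700) = 501.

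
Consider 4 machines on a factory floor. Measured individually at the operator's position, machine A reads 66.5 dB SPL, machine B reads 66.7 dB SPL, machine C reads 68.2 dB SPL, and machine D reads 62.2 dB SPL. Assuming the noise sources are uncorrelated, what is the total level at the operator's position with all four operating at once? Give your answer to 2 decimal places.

72.41 dB SPL

Uncorrelated sources add in intensity (power), not in dB.
L_total = 10·log₁₀(10^(66.5/10) + 10^(66.7/10) + 10^(68.2/10) + 10^(62.2/10)) = 10·log₁₀(17410000) = 72.41 dB SPL.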